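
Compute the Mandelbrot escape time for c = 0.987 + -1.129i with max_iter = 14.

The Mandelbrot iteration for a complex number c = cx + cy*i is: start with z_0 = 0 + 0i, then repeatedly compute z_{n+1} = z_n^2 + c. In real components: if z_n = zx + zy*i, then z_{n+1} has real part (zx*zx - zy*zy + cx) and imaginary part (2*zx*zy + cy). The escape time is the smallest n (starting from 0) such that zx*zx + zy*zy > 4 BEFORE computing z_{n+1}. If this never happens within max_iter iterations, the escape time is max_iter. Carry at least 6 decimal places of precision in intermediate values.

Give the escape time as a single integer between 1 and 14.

z_0 = 0 + 0i, c = 0.9870 + -1.1290i
Iter 1: z = 0.9870 + -1.1290i, |z|^2 = 2.2488
Iter 2: z = 0.6865 + -3.3576i, |z|^2 = 11.7451
Escaped at iteration 2

Answer: 2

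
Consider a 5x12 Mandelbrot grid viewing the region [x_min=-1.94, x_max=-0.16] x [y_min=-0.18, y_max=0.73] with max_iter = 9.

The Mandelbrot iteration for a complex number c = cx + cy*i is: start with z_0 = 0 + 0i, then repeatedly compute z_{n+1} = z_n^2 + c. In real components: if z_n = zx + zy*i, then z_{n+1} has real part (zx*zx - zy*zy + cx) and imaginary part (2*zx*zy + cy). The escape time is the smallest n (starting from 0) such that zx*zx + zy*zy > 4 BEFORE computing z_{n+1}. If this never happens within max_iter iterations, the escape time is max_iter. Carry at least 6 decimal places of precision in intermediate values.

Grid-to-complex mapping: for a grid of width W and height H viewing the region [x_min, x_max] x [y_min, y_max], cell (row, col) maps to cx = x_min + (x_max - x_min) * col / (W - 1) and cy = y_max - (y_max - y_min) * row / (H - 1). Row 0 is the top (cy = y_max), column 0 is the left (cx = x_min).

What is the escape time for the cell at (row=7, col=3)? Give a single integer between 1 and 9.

Answer: 9

Derivation:
z_0 = 0 + 0i, c = -0.6050 + 0.1509i
Iter 1: z = -0.6050 + 0.1509i, |z|^2 = 0.3888
Iter 2: z = -0.2617 + -0.0317i, |z|^2 = 0.0695
Iter 3: z = -0.5375 + 0.1675i, |z|^2 = 0.3170
Iter 4: z = -0.3442 + -0.0291i, |z|^2 = 0.1193
Iter 5: z = -0.4874 + 0.1710i, |z|^2 = 0.2668
Iter 6: z = -0.3967 + -0.0158i, |z|^2 = 0.1576
Iter 7: z = -0.4479 + 0.1634i, |z|^2 = 0.2273
Iter 8: z = -0.4311 + 0.0045i, |z|^2 = 0.1859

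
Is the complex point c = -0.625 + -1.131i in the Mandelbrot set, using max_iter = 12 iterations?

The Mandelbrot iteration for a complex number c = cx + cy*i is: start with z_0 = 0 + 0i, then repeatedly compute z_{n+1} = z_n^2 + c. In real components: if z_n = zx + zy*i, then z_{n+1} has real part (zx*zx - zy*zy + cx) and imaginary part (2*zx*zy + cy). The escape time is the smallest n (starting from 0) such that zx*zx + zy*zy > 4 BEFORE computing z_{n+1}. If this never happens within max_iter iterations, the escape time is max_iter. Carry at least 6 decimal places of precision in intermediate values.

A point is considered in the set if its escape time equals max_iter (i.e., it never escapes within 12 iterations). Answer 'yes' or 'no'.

z_0 = 0 + 0i, c = -0.6250 + -1.1310i
Iter 1: z = -0.6250 + -1.1310i, |z|^2 = 1.6698
Iter 2: z = -1.5135 + 0.2828i, |z|^2 = 2.3707
Iter 3: z = 1.5858 + -1.9869i, |z|^2 = 6.4627
Escaped at iteration 3

Answer: no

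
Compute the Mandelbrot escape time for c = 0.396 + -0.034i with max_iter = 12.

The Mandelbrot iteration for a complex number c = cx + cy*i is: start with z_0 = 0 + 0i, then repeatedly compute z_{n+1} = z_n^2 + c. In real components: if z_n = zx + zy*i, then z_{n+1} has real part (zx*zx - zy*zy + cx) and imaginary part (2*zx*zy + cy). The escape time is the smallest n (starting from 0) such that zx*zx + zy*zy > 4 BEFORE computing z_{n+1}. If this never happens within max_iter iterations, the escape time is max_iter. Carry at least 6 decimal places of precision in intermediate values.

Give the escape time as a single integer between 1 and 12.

Answer: 7

Derivation:
z_0 = 0 + 0i, c = 0.3960 + -0.0340i
Iter 1: z = 0.3960 + -0.0340i, |z|^2 = 0.1580
Iter 2: z = 0.5517 + -0.0609i, |z|^2 = 0.3080
Iter 3: z = 0.6966 + -0.1012i, |z|^2 = 0.4955
Iter 4: z = 0.8710 + -0.1750i, |z|^2 = 0.7893
Iter 5: z = 1.1241 + -0.3389i, |z|^2 = 1.3784
Iter 6: z = 1.5446 + -0.7959i, |z|^2 = 3.0194
Iter 7: z = 2.1485 + -2.4928i, |z|^2 = 10.8298
Escaped at iteration 7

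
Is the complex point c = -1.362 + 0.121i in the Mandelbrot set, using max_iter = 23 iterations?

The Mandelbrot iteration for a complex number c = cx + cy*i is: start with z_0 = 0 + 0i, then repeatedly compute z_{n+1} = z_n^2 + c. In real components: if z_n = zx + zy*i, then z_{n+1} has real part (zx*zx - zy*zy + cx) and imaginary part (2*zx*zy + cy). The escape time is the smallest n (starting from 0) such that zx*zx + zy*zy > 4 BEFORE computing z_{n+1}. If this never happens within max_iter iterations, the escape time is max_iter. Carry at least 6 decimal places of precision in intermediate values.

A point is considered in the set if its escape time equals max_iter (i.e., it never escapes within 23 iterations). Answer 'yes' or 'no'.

z_0 = 0 + 0i, c = -1.3620 + 0.1210i
Iter 1: z = -1.3620 + 0.1210i, |z|^2 = 1.8697
Iter 2: z = 0.4784 + -0.2086i, |z|^2 = 0.2724
Iter 3: z = -1.1766 + -0.0786i, |z|^2 = 1.3907
Iter 4: z = 0.0163 + 0.3060i, |z|^2 = 0.0939
Iter 5: z = -1.4553 + 0.1310i, |z|^2 = 2.1352
Iter 6: z = 0.7389 + -0.2603i, |z|^2 = 0.6137
Iter 7: z = -0.8838 + -0.2636i, |z|^2 = 0.8506
Iter 8: z = -0.6503 + 0.5869i, |z|^2 = 0.7674
Iter 9: z = -1.2835 + -0.6424i, |z|^2 = 2.0602
Iter 10: z = -0.1272 + 1.7701i, |z|^2 = 3.1495
Iter 11: z = -4.4792 + -0.3294i, |z|^2 = 20.1715
Escaped at iteration 11

Answer: no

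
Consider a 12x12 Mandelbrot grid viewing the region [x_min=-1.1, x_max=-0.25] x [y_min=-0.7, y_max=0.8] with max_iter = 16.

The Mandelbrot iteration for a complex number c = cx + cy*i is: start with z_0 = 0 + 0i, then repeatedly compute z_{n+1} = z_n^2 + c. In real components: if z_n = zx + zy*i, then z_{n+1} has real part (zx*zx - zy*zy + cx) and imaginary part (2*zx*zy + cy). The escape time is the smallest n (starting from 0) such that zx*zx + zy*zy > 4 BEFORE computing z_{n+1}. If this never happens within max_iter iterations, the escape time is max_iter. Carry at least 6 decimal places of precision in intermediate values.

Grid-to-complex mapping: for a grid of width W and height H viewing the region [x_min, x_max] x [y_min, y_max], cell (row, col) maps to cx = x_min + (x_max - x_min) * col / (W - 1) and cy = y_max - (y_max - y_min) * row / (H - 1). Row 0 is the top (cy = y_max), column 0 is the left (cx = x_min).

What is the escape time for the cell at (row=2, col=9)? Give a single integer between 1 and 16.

z_0 = 0 + 0i, c = -0.4045 + 0.5273i
Iter 1: z = -0.4045 + 0.5273i, |z|^2 = 0.4417
Iter 2: z = -0.5189 + 0.1007i, |z|^2 = 0.2794
Iter 3: z = -0.1454 + 0.4228i, |z|^2 = 0.1999
Iter 4: z = -0.5622 + 0.4043i, |z|^2 = 0.4795
Iter 5: z = -0.2520 + 0.0727i, |z|^2 = 0.0688
Iter 6: z = -0.3463 + 0.4906i, |z|^2 = 0.3607
Iter 7: z = -0.5253 + 0.1874i, |z|^2 = 0.3111
Iter 8: z = -0.1637 + 0.3304i, |z|^2 = 0.1359
Iter 9: z = -0.4869 + 0.4191i, |z|^2 = 0.4127
Iter 10: z = -0.3431 + 0.1192i, |z|^2 = 0.1319
Iter 11: z = -0.3010 + 0.4455i, |z|^2 = 0.2891
Iter 12: z = -0.5124 + 0.2591i, |z|^2 = 0.3297
Iter 13: z = -0.2091 + 0.2618i, |z|^2 = 0.1122
Iter 14: z = -0.4293 + 0.4178i, |z|^2 = 0.3589
Iter 15: z = -0.3948 + 0.1685i, |z|^2 = 0.1842

Answer: 16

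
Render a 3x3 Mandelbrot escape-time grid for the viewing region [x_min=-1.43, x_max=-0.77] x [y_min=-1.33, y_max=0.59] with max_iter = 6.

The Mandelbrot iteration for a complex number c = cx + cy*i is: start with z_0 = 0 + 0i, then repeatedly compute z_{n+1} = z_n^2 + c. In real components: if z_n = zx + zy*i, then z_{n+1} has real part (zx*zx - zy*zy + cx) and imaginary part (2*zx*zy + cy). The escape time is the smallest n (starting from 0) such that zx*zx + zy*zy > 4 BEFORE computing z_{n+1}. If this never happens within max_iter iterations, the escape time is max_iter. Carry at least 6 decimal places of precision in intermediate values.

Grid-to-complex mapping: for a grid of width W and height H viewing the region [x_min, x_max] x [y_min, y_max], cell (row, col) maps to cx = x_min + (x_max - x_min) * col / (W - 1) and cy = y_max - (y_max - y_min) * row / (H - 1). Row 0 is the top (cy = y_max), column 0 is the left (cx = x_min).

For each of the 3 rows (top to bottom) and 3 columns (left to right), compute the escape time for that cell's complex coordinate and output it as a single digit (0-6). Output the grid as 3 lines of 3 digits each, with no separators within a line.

Answer: 346
566
222

Derivation:
(row=0, col=0): c = -1.4300 + 0.5900i → escape time 3
(row=0, col=1): c = -1.1000 + 0.5900i → escape time 4
(row=0, col=2): c = -0.7700 + 0.5900i → escape time 6
(row=1, col=0): c = -1.4300 + -0.3700i → escape time 5
(row=1, col=1): c = -1.1000 + -0.3700i → escape time 6
(row=1, col=2): c = -0.7700 + -0.3700i → escape time 6
(row=2, col=0): c = -1.4300 + -1.3300i → escape time 2
(row=2, col=1): c = -1.1000 + -1.3300i → escape time 2
(row=2, col=2): c = -0.7700 + -1.3300i → escape time 2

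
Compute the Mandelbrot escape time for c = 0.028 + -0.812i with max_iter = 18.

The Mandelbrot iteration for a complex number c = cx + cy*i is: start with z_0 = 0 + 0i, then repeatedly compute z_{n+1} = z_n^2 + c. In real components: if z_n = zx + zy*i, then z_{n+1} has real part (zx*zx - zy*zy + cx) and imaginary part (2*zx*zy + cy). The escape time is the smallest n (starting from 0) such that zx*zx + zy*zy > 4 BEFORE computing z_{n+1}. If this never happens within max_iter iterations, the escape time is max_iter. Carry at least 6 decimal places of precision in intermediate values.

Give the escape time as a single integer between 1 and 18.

Answer: 18

Derivation:
z_0 = 0 + 0i, c = 0.0280 + -0.8120i
Iter 1: z = 0.0280 + -0.8120i, |z|^2 = 0.6601
Iter 2: z = -0.6306 + -0.8575i, |z|^2 = 1.1329
Iter 3: z = -0.3097 + 0.2694i, |z|^2 = 0.1684
Iter 4: z = 0.0513 + -0.9788i, |z|^2 = 0.9607
Iter 5: z = -0.9275 + -0.9125i, |z|^2 = 1.6928
Iter 6: z = 0.0556 + 0.8806i, |z|^2 = 0.7785
Iter 7: z = -0.7443 + -0.7141i, |z|^2 = 1.0639
Iter 8: z = 0.0721 + 0.2510i, |z|^2 = 0.0682
Iter 9: z = -0.0298 + -0.7758i, |z|^2 = 0.6028
Iter 10: z = -0.5730 + -0.7657i, |z|^2 = 0.9147
Iter 11: z = -0.2300 + 0.0655i, |z|^2 = 0.0572
Iter 12: z = 0.0766 + -0.8422i, |z|^2 = 0.7151
Iter 13: z = -0.6754 + -0.9410i, |z|^2 = 1.3416
Iter 14: z = -0.4014 + 0.4590i, |z|^2 = 0.3719
Iter 15: z = -0.0216 + -1.1805i, |z|^2 = 1.3942
Iter 16: z = -1.3652 + -0.7610i, |z|^2 = 2.4430
Iter 17: z = 1.3127 + 1.2660i, |z|^2 = 3.3258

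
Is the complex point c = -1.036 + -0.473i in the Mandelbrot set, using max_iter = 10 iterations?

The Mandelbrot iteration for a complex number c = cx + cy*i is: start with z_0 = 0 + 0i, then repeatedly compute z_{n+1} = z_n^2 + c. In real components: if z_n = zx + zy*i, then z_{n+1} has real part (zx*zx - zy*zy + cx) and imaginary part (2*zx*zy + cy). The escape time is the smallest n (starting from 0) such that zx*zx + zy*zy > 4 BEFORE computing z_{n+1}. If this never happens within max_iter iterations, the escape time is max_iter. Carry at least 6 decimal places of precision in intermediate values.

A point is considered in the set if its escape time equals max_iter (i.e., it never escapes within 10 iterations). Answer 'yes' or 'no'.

Answer: no

Derivation:
z_0 = 0 + 0i, c = -1.0360 + -0.4730i
Iter 1: z = -1.0360 + -0.4730i, |z|^2 = 1.2970
Iter 2: z = -0.1864 + 0.5071i, |z|^2 = 0.2919
Iter 3: z = -1.2583 + -0.6621i, |z|^2 = 2.0218
Iter 4: z = 0.1091 + 1.1932i, |z|^2 = 1.4357
Iter 5: z = -2.4479 + -0.2126i, |z|^2 = 6.0372
Escaped at iteration 5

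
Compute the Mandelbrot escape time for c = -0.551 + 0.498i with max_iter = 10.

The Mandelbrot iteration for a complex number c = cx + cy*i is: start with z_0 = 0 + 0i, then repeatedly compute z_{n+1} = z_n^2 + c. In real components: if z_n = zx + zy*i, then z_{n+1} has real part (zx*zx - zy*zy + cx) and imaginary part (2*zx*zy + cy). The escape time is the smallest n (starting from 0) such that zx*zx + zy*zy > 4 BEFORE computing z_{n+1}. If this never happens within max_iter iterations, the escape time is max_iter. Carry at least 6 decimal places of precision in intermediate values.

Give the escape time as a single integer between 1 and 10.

z_0 = 0 + 0i, c = -0.5510 + 0.4980i
Iter 1: z = -0.5510 + 0.4980i, |z|^2 = 0.5516
Iter 2: z = -0.4954 + -0.0508i, |z|^2 = 0.2480
Iter 3: z = -0.3082 + 0.5483i, |z|^2 = 0.3956
Iter 4: z = -0.7567 + 0.1601i, |z|^2 = 0.5982
Iter 5: z = -0.0040 + 0.2558i, |z|^2 = 0.0654
Iter 6: z = -0.6164 + 0.4959i, |z|^2 = 0.6259
Iter 7: z = -0.4170 + -0.1134i, |z|^2 = 0.1868
Iter 8: z = -0.3900 + 0.5926i, |z|^2 = 0.5032
Iter 9: z = -0.7501 + 0.0358i, |z|^2 = 0.5639

Answer: 10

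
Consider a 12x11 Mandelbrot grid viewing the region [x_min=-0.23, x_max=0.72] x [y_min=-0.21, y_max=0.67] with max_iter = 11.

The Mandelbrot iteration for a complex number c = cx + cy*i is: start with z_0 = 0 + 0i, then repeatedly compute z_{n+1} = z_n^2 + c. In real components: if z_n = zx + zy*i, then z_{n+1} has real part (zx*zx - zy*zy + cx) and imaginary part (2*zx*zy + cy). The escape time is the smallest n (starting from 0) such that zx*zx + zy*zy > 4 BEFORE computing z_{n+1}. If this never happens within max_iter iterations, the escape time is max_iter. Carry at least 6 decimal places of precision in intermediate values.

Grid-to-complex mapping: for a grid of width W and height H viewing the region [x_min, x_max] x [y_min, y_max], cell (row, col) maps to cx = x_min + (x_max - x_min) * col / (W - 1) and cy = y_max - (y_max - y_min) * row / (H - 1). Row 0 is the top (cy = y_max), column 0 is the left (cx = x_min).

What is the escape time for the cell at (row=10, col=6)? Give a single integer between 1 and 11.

Answer: 11

Derivation:
z_0 = 0 + 0i, c = 0.2882 + -0.2100i
Iter 1: z = 0.2882 + -0.2100i, |z|^2 = 0.1271
Iter 2: z = 0.3271 + -0.3310i, |z|^2 = 0.2166
Iter 3: z = 0.2856 + -0.4266i, |z|^2 = 0.2635
Iter 4: z = 0.1878 + -0.4537i, |z|^2 = 0.2411
Iter 5: z = 0.1176 + -0.3804i, |z|^2 = 0.1585
Iter 6: z = 0.1573 + -0.2995i, |z|^2 = 0.1144
Iter 7: z = 0.2232 + -0.3042i, |z|^2 = 0.1424
Iter 8: z = 0.2455 + -0.3458i, |z|^2 = 0.1799
Iter 9: z = 0.2288 + -0.3798i, |z|^2 = 0.1966
Iter 10: z = 0.1963 + -0.3838i, |z|^2 = 0.1858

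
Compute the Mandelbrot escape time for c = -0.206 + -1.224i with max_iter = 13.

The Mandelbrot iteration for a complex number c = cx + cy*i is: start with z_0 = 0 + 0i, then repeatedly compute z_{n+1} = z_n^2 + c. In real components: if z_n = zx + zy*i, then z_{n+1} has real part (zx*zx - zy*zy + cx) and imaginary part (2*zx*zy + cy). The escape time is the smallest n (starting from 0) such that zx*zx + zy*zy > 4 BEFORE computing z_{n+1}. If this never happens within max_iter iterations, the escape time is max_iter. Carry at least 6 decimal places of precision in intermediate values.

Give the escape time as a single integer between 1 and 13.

Answer: 3

Derivation:
z_0 = 0 + 0i, c = -0.2060 + -1.2240i
Iter 1: z = -0.2060 + -1.2240i, |z|^2 = 1.5406
Iter 2: z = -1.6617 + -0.7197i, |z|^2 = 3.2794
Iter 3: z = 2.0374 + 1.1679i, |z|^2 = 5.5151
Escaped at iteration 3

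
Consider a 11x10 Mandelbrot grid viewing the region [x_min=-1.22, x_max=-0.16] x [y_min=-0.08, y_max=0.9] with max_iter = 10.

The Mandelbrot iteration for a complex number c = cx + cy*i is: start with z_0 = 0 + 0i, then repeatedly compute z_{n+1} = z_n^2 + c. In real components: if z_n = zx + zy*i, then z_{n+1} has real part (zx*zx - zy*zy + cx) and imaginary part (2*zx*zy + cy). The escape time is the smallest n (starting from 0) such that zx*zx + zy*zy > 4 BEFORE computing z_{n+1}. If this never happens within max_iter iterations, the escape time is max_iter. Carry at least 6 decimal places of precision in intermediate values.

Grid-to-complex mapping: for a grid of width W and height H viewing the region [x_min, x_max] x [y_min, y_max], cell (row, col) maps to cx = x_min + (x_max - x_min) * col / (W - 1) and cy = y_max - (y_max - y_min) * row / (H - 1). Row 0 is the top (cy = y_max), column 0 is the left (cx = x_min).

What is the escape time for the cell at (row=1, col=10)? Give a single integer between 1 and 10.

Answer: 10

Derivation:
z_0 = 0 + 0i, c = -0.1600 + 0.7911i
Iter 1: z = -0.1600 + 0.7911i, |z|^2 = 0.6515
Iter 2: z = -0.7603 + 0.5380i, |z|^2 = 0.8674
Iter 3: z = 0.1286 + -0.0269i, |z|^2 = 0.0173
Iter 4: z = -0.1442 + 0.7842i, |z|^2 = 0.6358
Iter 5: z = -0.7542 + 0.5650i, |z|^2 = 0.8880
Iter 6: z = 0.0896 + -0.0611i, |z|^2 = 0.0118
Iter 7: z = -0.1557 + 0.7802i, |z|^2 = 0.6329
Iter 8: z = -0.7444 + 0.5482i, |z|^2 = 0.8546
Iter 9: z = 0.0937 + -0.0250i, |z|^2 = 0.0094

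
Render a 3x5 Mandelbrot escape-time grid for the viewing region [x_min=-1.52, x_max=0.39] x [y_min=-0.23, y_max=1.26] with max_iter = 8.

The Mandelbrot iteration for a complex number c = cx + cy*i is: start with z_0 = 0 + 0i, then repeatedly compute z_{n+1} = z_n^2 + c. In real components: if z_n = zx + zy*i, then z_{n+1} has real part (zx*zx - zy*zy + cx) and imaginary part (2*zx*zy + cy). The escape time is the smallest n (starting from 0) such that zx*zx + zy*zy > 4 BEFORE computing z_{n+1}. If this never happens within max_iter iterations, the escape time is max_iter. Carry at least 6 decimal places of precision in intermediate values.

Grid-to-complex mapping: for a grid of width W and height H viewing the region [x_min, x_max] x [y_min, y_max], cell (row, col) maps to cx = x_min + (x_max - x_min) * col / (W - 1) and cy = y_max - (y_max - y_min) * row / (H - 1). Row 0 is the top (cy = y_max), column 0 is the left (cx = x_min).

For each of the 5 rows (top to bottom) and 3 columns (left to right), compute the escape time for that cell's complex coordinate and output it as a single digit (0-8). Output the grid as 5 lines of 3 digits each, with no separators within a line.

(row=0, col=0): c = -1.5200 + 1.2600i → escape time 2
(row=0, col=1): c = -0.5650 + 1.2600i → escape time 3
(row=0, col=2): c = 0.3900 + 1.2600i → escape time 2
(row=1, col=0): c = -1.5200 + 0.8875i → escape time 3
(row=1, col=1): c = -0.5650 + 0.8875i → escape time 4
(row=1, col=2): c = 0.3900 + 0.8875i → escape time 3
(row=2, col=0): c = -1.5200 + 0.5150i → escape time 3
(row=2, col=1): c = -0.5650 + 0.5150i → escape time 8
(row=2, col=2): c = 0.3900 + 0.5150i → escape time 8
(row=3, col=0): c = -1.5200 + 0.1425i → escape time 6
(row=3, col=1): c = -0.5650 + 0.1425i → escape time 8
(row=3, col=2): c = 0.3900 + 0.1425i → escape time 8
(row=4, col=0): c = -1.5200 + -0.2300i → escape time 5
(row=4, col=1): c = -0.5650 + -0.2300i → escape time 8
(row=4, col=2): c = 0.3900 + -0.2300i → escape time 8

Answer: 232
343
388
688
588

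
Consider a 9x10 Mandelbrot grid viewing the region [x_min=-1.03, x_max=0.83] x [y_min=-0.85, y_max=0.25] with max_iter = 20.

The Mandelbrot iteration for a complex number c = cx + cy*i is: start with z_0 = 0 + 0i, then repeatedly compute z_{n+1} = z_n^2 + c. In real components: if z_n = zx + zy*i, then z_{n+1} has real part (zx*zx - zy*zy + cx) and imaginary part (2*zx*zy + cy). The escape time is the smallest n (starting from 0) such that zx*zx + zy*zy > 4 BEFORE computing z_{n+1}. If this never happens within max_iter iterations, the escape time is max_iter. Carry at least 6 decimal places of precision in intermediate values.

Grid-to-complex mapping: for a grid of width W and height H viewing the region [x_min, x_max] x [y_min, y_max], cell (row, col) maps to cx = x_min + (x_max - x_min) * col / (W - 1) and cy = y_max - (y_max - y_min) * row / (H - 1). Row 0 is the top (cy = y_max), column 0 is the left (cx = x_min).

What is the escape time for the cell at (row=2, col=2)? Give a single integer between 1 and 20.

z_0 = 0 + 0i, c = -0.5650 + 0.0056i
Iter 1: z = -0.5650 + 0.0056i, |z|^2 = 0.3193
Iter 2: z = -0.2458 + -0.0007i, |z|^2 = 0.0604
Iter 3: z = -0.5046 + 0.0059i, |z|^2 = 0.2546
Iter 4: z = -0.3104 + -0.0004i, |z|^2 = 0.0964
Iter 5: z = -0.4686 + 0.0058i, |z|^2 = 0.2196
Iter 6: z = -0.3454 + 0.0001i, |z|^2 = 0.1193
Iter 7: z = -0.4457 + 0.0055i, |z|^2 = 0.1987
Iter 8: z = -0.3664 + 0.0007i, |z|^2 = 0.1342
Iter 9: z = -0.4308 + 0.0051i, |z|^2 = 0.1856
Iter 10: z = -0.3795 + 0.0012i, |z|^2 = 0.1440
Iter 11: z = -0.4210 + 0.0046i, |z|^2 = 0.1773
Iter 12: z = -0.3878 + 0.0016i, |z|^2 = 0.1504
Iter 13: z = -0.4146 + 0.0043i, |z|^2 = 0.1719
Iter 14: z = -0.3931 + 0.0020i, |z|^2 = 0.1545
Iter 15: z = -0.4105 + 0.0040i, |z|^2 = 0.1685
Iter 16: z = -0.3965 + 0.0023i, |z|^2 = 0.1572
Iter 17: z = -0.4078 + 0.0037i, |z|^2 = 0.1663
Iter 18: z = -0.3987 + 0.0025i, |z|^2 = 0.1590
Iter 19: z = -0.4060 + 0.0036i, |z|^2 = 0.1649

Answer: 20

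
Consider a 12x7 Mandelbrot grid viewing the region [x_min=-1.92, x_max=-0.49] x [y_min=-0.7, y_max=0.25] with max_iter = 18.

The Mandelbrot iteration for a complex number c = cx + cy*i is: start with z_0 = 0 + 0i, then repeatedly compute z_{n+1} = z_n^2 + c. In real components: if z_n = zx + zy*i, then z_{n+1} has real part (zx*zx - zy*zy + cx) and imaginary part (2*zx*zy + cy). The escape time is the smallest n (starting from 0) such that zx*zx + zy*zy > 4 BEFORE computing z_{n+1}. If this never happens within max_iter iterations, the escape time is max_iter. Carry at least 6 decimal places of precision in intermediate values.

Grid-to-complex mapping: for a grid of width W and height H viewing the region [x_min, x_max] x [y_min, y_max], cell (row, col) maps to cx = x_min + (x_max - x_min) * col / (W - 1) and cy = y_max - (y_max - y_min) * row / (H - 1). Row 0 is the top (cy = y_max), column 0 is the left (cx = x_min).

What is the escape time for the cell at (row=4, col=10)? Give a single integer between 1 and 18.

Answer: 18

Derivation:
z_0 = 0 + 0i, c = -0.6200 + -0.3833i
Iter 1: z = -0.6200 + -0.3833i, |z|^2 = 0.5313
Iter 2: z = -0.3825 + 0.0920i, |z|^2 = 0.1548
Iter 3: z = -0.4821 + -0.4537i, |z|^2 = 0.4383
Iter 4: z = -0.5934 + 0.0542i, |z|^2 = 0.3551
Iter 5: z = -0.2708 + -0.4476i, |z|^2 = 0.2737
Iter 6: z = -0.7470 + -0.1409i, |z|^2 = 0.5779
Iter 7: z = -0.0818 + -0.1728i, |z|^2 = 0.0365
Iter 8: z = -0.6432 + -0.3551i, |z|^2 = 0.5397
Iter 9: z = -0.3324 + 0.0734i, |z|^2 = 0.1159
Iter 10: z = -0.5149 + -0.4321i, |z|^2 = 0.4519
Iter 11: z = -0.5416 + 0.0617i, |z|^2 = 0.2972
Iter 12: z = -0.3304 + -0.4501i, |z|^2 = 0.3118
Iter 13: z = -0.7134 + -0.0858i, |z|^2 = 0.5163
Iter 14: z = -0.1184 + -0.2609i, |z|^2 = 0.0821
Iter 15: z = -0.6740 + -0.3216i, |z|^2 = 0.5577
Iter 16: z = -0.2691 + 0.0502i, |z|^2 = 0.0749
Iter 17: z = -0.5501 + -0.4103i, |z|^2 = 0.4710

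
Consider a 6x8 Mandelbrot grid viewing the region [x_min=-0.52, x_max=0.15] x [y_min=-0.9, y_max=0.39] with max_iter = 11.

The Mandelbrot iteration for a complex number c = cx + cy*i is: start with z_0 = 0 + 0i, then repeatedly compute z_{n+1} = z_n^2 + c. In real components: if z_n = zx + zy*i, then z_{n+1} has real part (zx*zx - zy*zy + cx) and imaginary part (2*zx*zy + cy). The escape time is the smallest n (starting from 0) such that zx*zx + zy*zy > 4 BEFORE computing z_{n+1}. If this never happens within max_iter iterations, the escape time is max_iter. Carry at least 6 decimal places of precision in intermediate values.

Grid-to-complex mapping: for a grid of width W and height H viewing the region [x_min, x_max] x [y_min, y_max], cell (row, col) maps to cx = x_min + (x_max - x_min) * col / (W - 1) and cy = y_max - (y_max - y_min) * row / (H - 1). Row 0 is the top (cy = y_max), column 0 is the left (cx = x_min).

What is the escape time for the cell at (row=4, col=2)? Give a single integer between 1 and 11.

z_0 = 0 + 0i, c = -0.2520 + -0.3471i
Iter 1: z = -0.2520 + -0.3471i, |z|^2 = 0.1840
Iter 2: z = -0.3090 + -0.1722i, |z|^2 = 0.1251
Iter 3: z = -0.1862 + -0.2407i, |z|^2 = 0.0926
Iter 4: z = -0.2753 + -0.2575i, |z|^2 = 0.1421
Iter 5: z = -0.2425 + -0.2054i, |z|^2 = 0.1010
Iter 6: z = -0.2354 + -0.2475i, |z|^2 = 0.1167
Iter 7: z = -0.2579 + -0.2306i, |z|^2 = 0.1197
Iter 8: z = -0.2387 + -0.2282i, |z|^2 = 0.1090
Iter 9: z = -0.2471 + -0.2382i, |z|^2 = 0.1178
Iter 10: z = -0.2477 + -0.2294i, |z|^2 = 0.1140

Answer: 11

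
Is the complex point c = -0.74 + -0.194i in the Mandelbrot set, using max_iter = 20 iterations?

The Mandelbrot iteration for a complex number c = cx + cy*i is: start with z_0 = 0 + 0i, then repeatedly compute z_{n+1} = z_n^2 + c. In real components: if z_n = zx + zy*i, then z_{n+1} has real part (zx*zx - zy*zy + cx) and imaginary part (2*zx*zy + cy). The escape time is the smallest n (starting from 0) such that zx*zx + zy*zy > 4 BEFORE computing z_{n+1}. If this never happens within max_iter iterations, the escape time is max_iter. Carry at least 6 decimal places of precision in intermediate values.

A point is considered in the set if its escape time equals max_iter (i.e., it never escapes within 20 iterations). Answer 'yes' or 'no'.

Answer: yes

Derivation:
z_0 = 0 + 0i, c = -0.7400 + -0.1940i
Iter 1: z = -0.7400 + -0.1940i, |z|^2 = 0.5852
Iter 2: z = -0.2300 + 0.0931i, |z|^2 = 0.0616
Iter 3: z = -0.6958 + -0.2368i, |z|^2 = 0.5402
Iter 4: z = -0.3120 + 0.1356i, |z|^2 = 0.1157
Iter 5: z = -0.6610 + -0.2786i, |z|^2 = 0.5146
Iter 6: z = -0.3807 + 0.1743i, |z|^2 = 0.1753
Iter 7: z = -0.6255 + -0.3267i, |z|^2 = 0.4980
Iter 8: z = -0.4555 + 0.2147i, |z|^2 = 0.2536
Iter 9: z = -0.5786 + -0.3896i, |z|^2 = 0.4866
Iter 10: z = -0.5570 + 0.2569i, |z|^2 = 0.3762
Iter 11: z = -0.4957 + -0.4801i, |z|^2 = 0.4763
Iter 12: z = -0.7248 + 0.2820i, |z|^2 = 0.6049
Iter 13: z = -0.2942 + -0.6028i, |z|^2 = 0.4500
Iter 14: z = -1.0169 + 0.1607i, |z|^2 = 1.0598
Iter 15: z = 0.2682 + -0.5208i, |z|^2 = 0.3432
Iter 16: z = -0.9393 + -0.4733i, |z|^2 = 1.1064
Iter 17: z = -0.0817 + 0.6953i, |z|^2 = 0.4901
Iter 18: z = -1.2167 + -0.3076i, |z|^2 = 1.5750
Iter 19: z = 0.6457 + 0.5546i, |z|^2 = 0.7245
Did not escape in 20 iterations → in set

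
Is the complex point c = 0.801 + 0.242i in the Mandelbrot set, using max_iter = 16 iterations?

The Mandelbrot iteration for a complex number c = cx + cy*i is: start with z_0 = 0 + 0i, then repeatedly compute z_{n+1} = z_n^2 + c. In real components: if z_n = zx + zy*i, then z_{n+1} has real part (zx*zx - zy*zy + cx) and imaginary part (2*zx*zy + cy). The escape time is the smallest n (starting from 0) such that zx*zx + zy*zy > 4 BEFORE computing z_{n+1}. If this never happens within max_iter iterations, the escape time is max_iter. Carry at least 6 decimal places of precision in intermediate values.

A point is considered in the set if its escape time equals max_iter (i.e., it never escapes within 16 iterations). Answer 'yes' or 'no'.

Answer: no

Derivation:
z_0 = 0 + 0i, c = 0.8010 + 0.2420i
Iter 1: z = 0.8010 + 0.2420i, |z|^2 = 0.7002
Iter 2: z = 1.3840 + 0.6297i, |z|^2 = 2.3121
Iter 3: z = 2.3201 + 1.9850i, |z|^2 = 9.3229
Escaped at iteration 3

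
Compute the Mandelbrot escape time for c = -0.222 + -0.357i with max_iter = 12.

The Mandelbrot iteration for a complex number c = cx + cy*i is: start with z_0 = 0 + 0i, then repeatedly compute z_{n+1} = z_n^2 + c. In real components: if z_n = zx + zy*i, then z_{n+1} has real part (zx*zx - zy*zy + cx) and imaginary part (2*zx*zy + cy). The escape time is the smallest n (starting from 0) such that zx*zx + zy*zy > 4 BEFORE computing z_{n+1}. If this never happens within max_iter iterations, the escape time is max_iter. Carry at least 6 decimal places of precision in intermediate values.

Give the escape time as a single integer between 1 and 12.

z_0 = 0 + 0i, c = -0.2220 + -0.3570i
Iter 1: z = -0.2220 + -0.3570i, |z|^2 = 0.1767
Iter 2: z = -0.3002 + -0.1985i, |z|^2 = 0.1295
Iter 3: z = -0.1713 + -0.2378i, |z|^2 = 0.0859
Iter 4: z = -0.2492 + -0.2755i, |z|^2 = 0.1380
Iter 5: z = -0.2358 + -0.2197i, |z|^2 = 0.1039
Iter 6: z = -0.2147 + -0.2534i, |z|^2 = 0.1103
Iter 7: z = -0.2401 + -0.2482i, |z|^2 = 0.1193
Iter 8: z = -0.2259 + -0.2378i, |z|^2 = 0.1076
Iter 9: z = -0.2275 + -0.2495i, |z|^2 = 0.1140
Iter 10: z = -0.2325 + -0.2435i, |z|^2 = 0.1133
Iter 11: z = -0.2272 + -0.2438i, |z|^2 = 0.1111

Answer: 12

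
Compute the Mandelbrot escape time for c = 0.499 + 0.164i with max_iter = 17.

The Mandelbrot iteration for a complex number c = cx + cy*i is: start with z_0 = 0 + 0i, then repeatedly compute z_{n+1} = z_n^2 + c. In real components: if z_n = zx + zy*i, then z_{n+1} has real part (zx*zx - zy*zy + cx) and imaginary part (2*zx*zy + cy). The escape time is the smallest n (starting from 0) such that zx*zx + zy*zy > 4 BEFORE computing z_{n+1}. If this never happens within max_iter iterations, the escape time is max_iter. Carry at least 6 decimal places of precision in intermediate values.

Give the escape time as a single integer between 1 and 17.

Answer: 5

Derivation:
z_0 = 0 + 0i, c = 0.4990 + 0.1640i
Iter 1: z = 0.4990 + 0.1640i, |z|^2 = 0.2759
Iter 2: z = 0.7211 + 0.3277i, |z|^2 = 0.6274
Iter 3: z = 0.9116 + 0.6366i, |z|^2 = 1.2363
Iter 4: z = 0.9248 + 1.3246i, |z|^2 = 2.6100
Iter 5: z = -0.4003 + 2.6141i, |z|^2 = 6.9939
Escaped at iteration 5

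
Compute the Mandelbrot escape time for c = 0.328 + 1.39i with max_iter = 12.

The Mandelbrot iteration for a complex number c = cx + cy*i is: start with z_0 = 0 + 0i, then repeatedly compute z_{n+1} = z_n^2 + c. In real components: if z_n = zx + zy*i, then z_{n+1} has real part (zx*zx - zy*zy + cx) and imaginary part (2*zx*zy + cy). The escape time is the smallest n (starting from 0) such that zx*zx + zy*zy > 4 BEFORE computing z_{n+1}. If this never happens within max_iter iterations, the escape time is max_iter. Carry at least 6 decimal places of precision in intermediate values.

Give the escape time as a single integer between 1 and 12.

z_0 = 0 + 0i, c = 0.3280 + 1.3900i
Iter 1: z = 0.3280 + 1.3900i, |z|^2 = 2.0397
Iter 2: z = -1.4965 + 2.3018i, |z|^2 = 7.5380
Escaped at iteration 2

Answer: 2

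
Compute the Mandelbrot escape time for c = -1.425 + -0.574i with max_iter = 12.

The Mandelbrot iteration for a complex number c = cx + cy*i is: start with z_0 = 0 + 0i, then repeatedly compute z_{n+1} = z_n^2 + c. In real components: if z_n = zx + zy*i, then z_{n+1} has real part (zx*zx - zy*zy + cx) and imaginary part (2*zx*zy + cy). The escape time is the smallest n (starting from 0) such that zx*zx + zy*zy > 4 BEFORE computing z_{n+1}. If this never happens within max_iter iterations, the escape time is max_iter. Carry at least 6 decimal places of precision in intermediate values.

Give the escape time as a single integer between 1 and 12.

z_0 = 0 + 0i, c = -1.4250 + -0.5740i
Iter 1: z = -1.4250 + -0.5740i, |z|^2 = 2.3601
Iter 2: z = 0.2761 + 1.0619i, |z|^2 = 1.2039
Iter 3: z = -2.4764 + 0.0125i, |z|^2 = 6.1326
Escaped at iteration 3

Answer: 3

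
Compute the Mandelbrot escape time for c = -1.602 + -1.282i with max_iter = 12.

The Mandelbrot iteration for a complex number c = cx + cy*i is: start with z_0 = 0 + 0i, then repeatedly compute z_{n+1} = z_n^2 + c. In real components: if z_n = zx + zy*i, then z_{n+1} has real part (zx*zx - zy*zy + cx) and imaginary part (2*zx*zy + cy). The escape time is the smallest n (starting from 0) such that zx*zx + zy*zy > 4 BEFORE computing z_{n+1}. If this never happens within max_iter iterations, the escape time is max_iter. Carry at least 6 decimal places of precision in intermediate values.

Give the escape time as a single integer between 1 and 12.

Answer: 1

Derivation:
z_0 = 0 + 0i, c = -1.6020 + -1.2820i
Iter 1: z = -1.6020 + -1.2820i, |z|^2 = 4.2099
Escaped at iteration 1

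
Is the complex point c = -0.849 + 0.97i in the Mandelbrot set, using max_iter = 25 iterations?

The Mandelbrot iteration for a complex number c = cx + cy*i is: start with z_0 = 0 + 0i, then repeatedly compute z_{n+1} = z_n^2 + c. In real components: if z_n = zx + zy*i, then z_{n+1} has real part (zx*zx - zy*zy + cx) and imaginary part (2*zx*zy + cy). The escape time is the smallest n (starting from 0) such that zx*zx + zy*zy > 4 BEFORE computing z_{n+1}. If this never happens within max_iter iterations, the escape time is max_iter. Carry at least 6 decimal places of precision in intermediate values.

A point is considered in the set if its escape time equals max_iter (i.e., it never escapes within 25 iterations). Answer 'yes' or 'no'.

z_0 = 0 + 0i, c = -0.8490 + 0.9700i
Iter 1: z = -0.8490 + 0.9700i, |z|^2 = 1.6617
Iter 2: z = -1.0691 + -0.6771i, |z|^2 = 1.6014
Iter 3: z = -0.1644 + 2.4177i, |z|^2 = 5.8723
Escaped at iteration 3

Answer: no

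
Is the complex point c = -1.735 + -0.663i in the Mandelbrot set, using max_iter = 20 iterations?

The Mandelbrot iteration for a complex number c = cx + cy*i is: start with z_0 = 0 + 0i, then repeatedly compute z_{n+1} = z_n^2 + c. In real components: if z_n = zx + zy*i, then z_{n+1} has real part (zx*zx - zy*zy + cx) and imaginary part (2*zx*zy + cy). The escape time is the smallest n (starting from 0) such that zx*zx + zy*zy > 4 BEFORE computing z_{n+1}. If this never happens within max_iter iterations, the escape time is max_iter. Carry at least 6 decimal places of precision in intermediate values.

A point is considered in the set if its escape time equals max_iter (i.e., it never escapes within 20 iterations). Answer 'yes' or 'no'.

z_0 = 0 + 0i, c = -1.7350 + -0.6630i
Iter 1: z = -1.7350 + -0.6630i, |z|^2 = 3.4498
Iter 2: z = 0.8357 + 1.6376i, |z|^2 = 3.3801
Iter 3: z = -3.7184 + 2.0740i, |z|^2 = 18.1281
Escaped at iteration 3

Answer: no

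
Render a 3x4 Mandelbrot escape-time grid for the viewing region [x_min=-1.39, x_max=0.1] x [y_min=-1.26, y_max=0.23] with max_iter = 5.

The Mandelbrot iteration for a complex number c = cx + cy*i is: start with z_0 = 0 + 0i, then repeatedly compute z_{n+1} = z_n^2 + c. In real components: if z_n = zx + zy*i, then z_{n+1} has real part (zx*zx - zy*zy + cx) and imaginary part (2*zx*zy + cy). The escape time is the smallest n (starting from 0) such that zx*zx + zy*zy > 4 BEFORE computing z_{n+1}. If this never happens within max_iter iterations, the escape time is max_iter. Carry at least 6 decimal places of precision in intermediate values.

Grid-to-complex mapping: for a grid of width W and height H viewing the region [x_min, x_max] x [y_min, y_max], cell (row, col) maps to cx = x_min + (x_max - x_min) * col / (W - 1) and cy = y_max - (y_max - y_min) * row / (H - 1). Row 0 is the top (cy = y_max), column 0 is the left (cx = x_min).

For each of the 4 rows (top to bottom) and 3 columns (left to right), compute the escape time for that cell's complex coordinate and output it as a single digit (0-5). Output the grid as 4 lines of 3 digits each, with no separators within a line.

(row=0, col=0): c = -1.3900 + 0.2300i → escape time 5
(row=0, col=1): c = -0.6450 + 0.2300i → escape time 5
(row=0, col=2): c = 0.1000 + 0.2300i → escape time 5
(row=1, col=0): c = -1.3900 + -0.2667i → escape time 5
(row=1, col=1): c = -0.6450 + -0.2667i → escape time 5
(row=1, col=2): c = 0.1000 + -0.2667i → escape time 5
(row=2, col=0): c = -1.3900 + -0.7633i → escape time 3
(row=2, col=1): c = -0.6450 + -0.7633i → escape time 4
(row=2, col=2): c = 0.1000 + -0.7633i → escape time 5
(row=3, col=0): c = -1.3900 + -1.2600i → escape time 2
(row=3, col=1): c = -0.6450 + -1.2600i → escape time 3
(row=3, col=2): c = 0.1000 + -1.2600i → escape time 2

Answer: 555
555
345
232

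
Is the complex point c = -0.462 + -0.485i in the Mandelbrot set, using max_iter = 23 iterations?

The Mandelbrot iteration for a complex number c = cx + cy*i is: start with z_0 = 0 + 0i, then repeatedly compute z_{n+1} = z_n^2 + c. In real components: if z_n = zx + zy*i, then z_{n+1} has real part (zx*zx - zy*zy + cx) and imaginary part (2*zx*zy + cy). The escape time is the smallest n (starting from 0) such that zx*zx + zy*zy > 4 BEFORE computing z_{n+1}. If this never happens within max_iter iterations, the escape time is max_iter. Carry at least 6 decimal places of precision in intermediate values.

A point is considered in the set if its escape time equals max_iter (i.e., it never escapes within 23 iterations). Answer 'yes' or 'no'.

z_0 = 0 + 0i, c = -0.4620 + -0.4850i
Iter 1: z = -0.4620 + -0.4850i, |z|^2 = 0.4487
Iter 2: z = -0.4838 + -0.0369i, |z|^2 = 0.2354
Iter 3: z = -0.2293 + -0.4493i, |z|^2 = 0.2545
Iter 4: z = -0.6113 + -0.2789i, |z|^2 = 0.4515
Iter 5: z = -0.1661 + -0.1440i, |z|^2 = 0.0483
Iter 6: z = -0.4551 + -0.4372i, |z|^2 = 0.3983
Iter 7: z = -0.4460 + -0.0870i, |z|^2 = 0.2065
Iter 8: z = -0.2707 + -0.4074i, |z|^2 = 0.2392
Iter 9: z = -0.5547 + -0.2645i, |z|^2 = 0.3776
Iter 10: z = -0.2243 + -0.1916i, |z|^2 = 0.0870
Iter 11: z = -0.4484 + -0.3990i, |z|^2 = 0.3603
Iter 12: z = -0.4202 + -0.1271i, |z|^2 = 0.1927
Iter 13: z = -0.3016 + -0.3782i, |z|^2 = 0.2340
Iter 14: z = -0.5140 + -0.2569i, |z|^2 = 0.3302
Iter 15: z = -0.2637 + -0.2209i, |z|^2 = 0.1184
Iter 16: z = -0.4412 + -0.3685i, |z|^2 = 0.3305
Iter 17: z = -0.4031 + -0.1598i, |z|^2 = 0.1880
Iter 18: z = -0.3251 + -0.3562i, |z|^2 = 0.2325
Iter 19: z = -0.4832 + -0.2534i, |z|^2 = 0.2977
Iter 20: z = -0.2928 + -0.2401i, |z|^2 = 0.1434
Iter 21: z = -0.4339 + -0.3444i, |z|^2 = 0.3069
Iter 22: z = -0.3923 + -0.1861i, |z|^2 = 0.1886
Did not escape in 23 iterations → in set

Answer: yes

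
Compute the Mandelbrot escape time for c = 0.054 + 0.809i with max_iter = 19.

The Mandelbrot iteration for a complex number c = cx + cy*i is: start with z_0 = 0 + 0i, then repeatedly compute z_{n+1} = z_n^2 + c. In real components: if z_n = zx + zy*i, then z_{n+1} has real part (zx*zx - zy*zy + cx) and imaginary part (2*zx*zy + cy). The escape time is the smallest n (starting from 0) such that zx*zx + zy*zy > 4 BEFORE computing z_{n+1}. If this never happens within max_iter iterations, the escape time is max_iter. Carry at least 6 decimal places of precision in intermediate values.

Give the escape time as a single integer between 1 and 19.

z_0 = 0 + 0i, c = 0.0540 + 0.8090i
Iter 1: z = 0.0540 + 0.8090i, |z|^2 = 0.6574
Iter 2: z = -0.5976 + 0.8964i, |z|^2 = 1.1606
Iter 3: z = -0.3924 + -0.2623i, |z|^2 = 0.2228
Iter 4: z = 0.1392 + 1.0148i, |z|^2 = 1.0493
Iter 5: z = -0.9565 + 1.0915i, |z|^2 = 2.1063
Iter 6: z = -0.2224 + -1.2791i, |z|^2 = 1.6856
Iter 7: z = -1.5326 + 1.3780i, |z|^2 = 4.2478
Escaped at iteration 7

Answer: 7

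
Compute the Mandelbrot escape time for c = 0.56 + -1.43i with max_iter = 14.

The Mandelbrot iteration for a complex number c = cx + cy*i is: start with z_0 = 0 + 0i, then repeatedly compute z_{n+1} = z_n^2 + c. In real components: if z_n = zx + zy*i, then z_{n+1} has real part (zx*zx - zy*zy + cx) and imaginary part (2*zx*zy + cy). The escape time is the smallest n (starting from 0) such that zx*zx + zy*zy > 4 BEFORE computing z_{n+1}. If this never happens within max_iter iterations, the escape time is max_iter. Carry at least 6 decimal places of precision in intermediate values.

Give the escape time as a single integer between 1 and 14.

z_0 = 0 + 0i, c = 0.5600 + -1.4300i
Iter 1: z = 0.5600 + -1.4300i, |z|^2 = 2.3585
Iter 2: z = -1.1713 + -3.0316i, |z|^2 = 10.5625
Escaped at iteration 2

Answer: 2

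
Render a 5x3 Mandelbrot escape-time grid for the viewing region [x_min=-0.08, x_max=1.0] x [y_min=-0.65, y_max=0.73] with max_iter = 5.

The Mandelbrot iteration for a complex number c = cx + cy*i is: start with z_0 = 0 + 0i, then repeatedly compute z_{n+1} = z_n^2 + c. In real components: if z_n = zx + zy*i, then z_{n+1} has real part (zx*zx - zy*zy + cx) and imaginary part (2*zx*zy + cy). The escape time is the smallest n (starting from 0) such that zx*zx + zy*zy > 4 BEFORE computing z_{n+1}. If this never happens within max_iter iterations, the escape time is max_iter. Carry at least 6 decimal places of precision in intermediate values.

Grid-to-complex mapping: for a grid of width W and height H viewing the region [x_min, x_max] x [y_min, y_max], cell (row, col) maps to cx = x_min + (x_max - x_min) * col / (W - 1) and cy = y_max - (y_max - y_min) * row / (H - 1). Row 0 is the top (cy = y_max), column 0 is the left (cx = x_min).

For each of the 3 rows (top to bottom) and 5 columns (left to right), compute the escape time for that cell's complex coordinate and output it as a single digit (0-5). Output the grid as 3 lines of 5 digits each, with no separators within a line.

Answer: 55432
55532
55532

Derivation:
(row=0, col=0): c = -0.0800 + 0.7300i → escape time 5
(row=0, col=1): c = 0.1900 + 0.7300i → escape time 5
(row=0, col=2): c = 0.4600 + 0.7300i → escape time 4
(row=0, col=3): c = 0.7300 + 0.7300i → escape time 3
(row=0, col=4): c = 1.0000 + 0.7300i → escape time 2
(row=1, col=0): c = -0.0800 + 0.0400i → escape time 5
(row=1, col=1): c = 0.1900 + 0.0400i → escape time 5
(row=1, col=2): c = 0.4600 + 0.0400i → escape time 5
(row=1, col=3): c = 0.7300 + 0.0400i → escape time 3
(row=1, col=4): c = 1.0000 + 0.0400i → escape time 2
(row=2, col=0): c = -0.0800 + -0.6500i → escape time 5
(row=2, col=1): c = 0.1900 + -0.6500i → escape time 5
(row=2, col=2): c = 0.4600 + -0.6500i → escape time 5
(row=2, col=3): c = 0.7300 + -0.6500i → escape time 3
(row=2, col=4): c = 1.0000 + -0.6500i → escape time 2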